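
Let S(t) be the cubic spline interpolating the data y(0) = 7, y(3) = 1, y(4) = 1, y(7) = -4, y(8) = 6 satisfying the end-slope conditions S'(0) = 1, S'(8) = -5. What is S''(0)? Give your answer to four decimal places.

Write m_i for S''(x_i). With h_i = 3, 1, 3, 1 and divided differences Δ_i = -2, 0, -5/3, 10, the continuity of S' gives the tridiagonal system
  3·m_0 + 8·m_1 + 1·m_2 = 6(Δ_1 - Δ_0) = 12
  1·m_1 + 8·m_2 + 3·m_3 = 6(Δ_2 - Δ_1) = -10
  3·m_2 + 8·m_3 + 1·m_4 = 6(Δ_3 - Δ_2) = 70
Clamped end conditions give two more equations: 2h_0·m_0 + h_0·m_1 = 6(Δ_0 - S'(0)) = -18 and h_3·m_3 + 2h_3·m_4 = 6(S'(8) - Δ_3) = -90.
Solving the tridiagonal system: m_0 = -1145/216, m_1 = 497/108, m_2 = -1925/216, m_3 = 2041/108, m_4 = -11761/216.

-5.3009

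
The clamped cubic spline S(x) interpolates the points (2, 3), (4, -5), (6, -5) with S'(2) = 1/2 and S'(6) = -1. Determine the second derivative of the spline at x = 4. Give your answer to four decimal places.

With m_i denoting the second derivative at x_i, h_i = 2, 2, and Δ_i = (y_(i+1) − y_i)/h_i = -4, 0:
  2·m_0 + 8·m_1 + 2·m_2 = 6(Δ_1 - Δ_0) = 24
Clamped end conditions give two more equations: 2h_0·m_0 + h_0·m_1 = 6(Δ_0 - S'(2)) = -27 and h_1·m_1 + 2h_1·m_2 = 6(S'(6) - Δ_1) = -6.
Hence m_0 = -81/8, m_1 = 27/4, m_2 = -39/8.

6.7500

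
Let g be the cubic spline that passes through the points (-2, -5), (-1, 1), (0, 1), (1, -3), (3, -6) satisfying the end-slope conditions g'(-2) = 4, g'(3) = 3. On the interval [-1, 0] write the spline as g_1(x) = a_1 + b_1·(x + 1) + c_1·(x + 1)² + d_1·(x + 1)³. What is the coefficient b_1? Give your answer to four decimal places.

4.2500

Write m_i for g''(x_i). With h_i = 1, 1, 1, 2 and divided differences Δ_i = 6, 0, -4, -3/2, the continuity of g' gives the tridiagonal system
  1·m_0 + 4·m_1 + 1·m_2 = 6(Δ_1 - Δ_0) = -36
  1·m_1 + 4·m_2 + 1·m_3 = 6(Δ_2 - Δ_1) = -24
  1·m_2 + 6·m_3 + 2·m_4 = 6(Δ_3 - Δ_2) = 15
Clamped end conditions give two more equations: 2h_0·m_0 + h_0·m_1 = 6(Δ_0 - g'(-2)) = 12 and h_3·m_3 + 2h_3·m_4 = 6(g'(3) - Δ_3) = 27.
Hence m_0 = 23/2, m_1 = -11, m_2 = -7/2, m_3 = 1, m_4 = 25/4.
On [-1, 0], with g_1(x) = a_1 + b_1·(x + 1) + c_1·(x + 1)² + d_1·(x + 1)³: c_1 = m_1/2 = -11/2, d_1 = (m_2 - m_1)/(6h_1) = 5/4, b_1 = Δ_1 - h_1(2m_1 + m_2)/6 = 17/4.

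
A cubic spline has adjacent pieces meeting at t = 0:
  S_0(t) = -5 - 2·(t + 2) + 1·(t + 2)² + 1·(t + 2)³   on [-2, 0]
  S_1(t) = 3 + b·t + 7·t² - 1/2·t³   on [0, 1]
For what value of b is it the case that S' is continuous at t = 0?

S_0'(t) = -2 + 2·(t + 2) + 3·(t + 2)², so S_0'(0) = 14. On the right, S_1'(0) = b, so b = 14.

14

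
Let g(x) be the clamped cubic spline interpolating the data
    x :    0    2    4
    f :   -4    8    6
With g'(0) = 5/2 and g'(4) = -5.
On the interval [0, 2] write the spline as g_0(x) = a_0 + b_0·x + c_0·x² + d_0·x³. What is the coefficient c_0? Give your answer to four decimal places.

Write σ_i for g''(x_i). With h_i = 2, 2 and divided differences Δ_i = 6, -1, the continuity of g' gives the tridiagonal system
  2·σ_0 + 8·σ_1 + 2·σ_2 = 6(Δ_1 - Δ_0) = -42
Clamped end conditions give two more equations: 2h_0·σ_0 + h_0·σ_1 = 6(Δ_0 - g'(0)) = 21 and h_1·σ_1 + 2h_1·σ_2 = 6(g'(4) - Δ_1) = -24.
Forward elimination and back-substitution give σ_0 = 69/8, σ_1 = -27/4, σ_2 = -21/8.
On [0, 2], with g_0(x) = a_0 + b_0·x + c_0·x² + d_0·x³: c_0 = σ_0/2 = 69/16, d_0 = (σ_1 - σ_0)/(6h_0) = -41/32, b_0 = Δ_0 - h_0(2σ_0 + σ_1)/6 = 5/2.

4.3125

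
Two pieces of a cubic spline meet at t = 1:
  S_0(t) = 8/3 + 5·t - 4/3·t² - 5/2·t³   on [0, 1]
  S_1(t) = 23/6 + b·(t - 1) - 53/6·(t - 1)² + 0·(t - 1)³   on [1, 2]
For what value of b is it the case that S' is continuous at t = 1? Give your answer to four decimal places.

S_0'(t) = 5 - 8/3·t - 15/2·t², so S_0'(1) = -31/6. On the right, S_1'(1) = b, so b = -31/6.

-5.1667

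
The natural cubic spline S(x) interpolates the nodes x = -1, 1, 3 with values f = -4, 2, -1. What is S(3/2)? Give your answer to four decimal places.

1.9883

Put M_i = S'' at the i-th knot. Here h = (2, 2) and Δ = (3, -3/2), so the interior equations h_(i-1)·M_(i-1) + 2(h_(i-1)+h_i)·M_i + h_i·M_(i+1) = 6(Δ_i − Δ_(i-1)) read
  2·M_0 + 8·M_1 + 2·M_2 = 6(Δ_1 - Δ_0) = -27
Natural end conditions: M_0 = M_2 = 0.
Solving the tridiagonal system: M_0 = 0, M_1 = -27/8, M_2 = 0.
On [1, 3], S(x) = 2 + 3/4·(x - 1) - 27/16·(x - 1)² + 9/32·(x - 1)³.
With (x - 1) = 1/2: S(3/2) = 509/256.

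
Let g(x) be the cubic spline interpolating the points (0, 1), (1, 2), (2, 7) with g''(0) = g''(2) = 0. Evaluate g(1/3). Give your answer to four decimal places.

1.0370

Write m_i for g''(x_i). With h_i = 1, 1 and divided differences Δ_i = 1, 5, the continuity of g' gives the tridiagonal system
  1·m_0 + 4·m_1 + 1·m_2 = 6(Δ_1 - Δ_0) = 24
Natural end conditions: m_0 = m_2 = 0.
Hence m_0 = 0, m_1 = 6, m_2 = 0.
On [0, 1], g(x) = 1 + 0·x + 0·x² + 1·x³.
With x = 1/3: g(1/3) = 28/27.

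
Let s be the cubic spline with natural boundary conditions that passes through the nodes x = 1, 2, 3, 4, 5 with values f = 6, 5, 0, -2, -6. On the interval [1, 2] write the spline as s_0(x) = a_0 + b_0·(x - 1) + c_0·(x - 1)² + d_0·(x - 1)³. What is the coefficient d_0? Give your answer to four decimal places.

Put M_i = s'' at the i-th knot. Here h = (1, 1, 1, 1) and Δ = (-1, -5, -2, -4), so the interior equations h_(i-1)·M_(i-1) + 2(h_(i-1)+h_i)·M_i + h_i·M_(i+1) = 6(Δ_i − Δ_(i-1)) read
  1·M_0 + 4·M_1 + 1·M_2 = 6(Δ_1 - Δ_0) = -24
  1·M_1 + 4·M_2 + 1·M_3 = 6(Δ_2 - Δ_1) = 18
  1·M_2 + 4·M_3 + 1·M_4 = 6(Δ_3 - Δ_2) = -12
Natural end conditions: M_0 = M_4 = 0.
Solving: M_0 = 0, M_1 = -111/14, M_2 = 54/7, M_3 = -69/14, M_4 = 0.
On [1, 2], with s_0(x) = a_0 + b_0·(x - 1) + c_0·(x - 1)² + d_0·(x - 1)³: c_0 = M_0/2 = 0, d_0 = (M_1 - M_0)/(6h_0) = -37/28, b_0 = Δ_0 - h_0(2M_0 + M_1)/6 = 9/28.

-1.3214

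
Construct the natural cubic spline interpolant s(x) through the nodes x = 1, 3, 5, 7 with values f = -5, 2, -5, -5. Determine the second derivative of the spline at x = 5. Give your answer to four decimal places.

Let M_i = s''(x_i). Step sizes h_i = 2, 2, 2; slopes of the chords Δ_i = (y_(i+1) - y_i)/h_i = 7/2, -7/2, 0.
  2·M_0 + 8·M_1 + 2·M_2 = 6(Δ_1 - Δ_0) = -42
  2·M_1 + 8·M_2 + 2·M_3 = 6(Δ_2 - Δ_1) = 21
Natural end conditions: M_0 = M_3 = 0.
Solving: M_0 = 0, M_1 = -63/10, M_2 = 21/5, M_3 = 0.

4.2000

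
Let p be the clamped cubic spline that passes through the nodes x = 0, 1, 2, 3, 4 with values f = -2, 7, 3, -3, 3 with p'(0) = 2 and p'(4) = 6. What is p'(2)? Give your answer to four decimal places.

With M_i denoting the second derivative at x_i, h_i = 1, 1, 1, 1, and Δ_i = (y_(i+1) − y_i)/h_i = 9, -4, -6, 6:
  1·M_0 + 4·M_1 + 1·M_2 = 6(Δ_1 - Δ_0) = -78
  1·M_1 + 4·M_2 + 1·M_3 = 6(Δ_2 - Δ_1) = -12
  1·M_2 + 4·M_3 + 1·M_4 = 6(Δ_3 - Δ_2) = 72
Clamped end conditions give two more equations: 2h_0·M_0 + h_0·M_1 = 6(Δ_0 - p'(0)) = 42 and h_3·M_3 + 2h_3·M_4 = 6(p'(4) - Δ_3) = 0.
Solving: M_0 = 979/28, M_1 = -391/14, M_2 = -5/4, M_3 = 293/14, M_4 = -293/28.
On [2, 3], p'(x) = b_2 + 2c_2·(x - 2) + 3d_2·(x - 2)² with b_2 = Δ_2 - h_2(2M_2 + M_3)/6 = -127/14, c_2 = M_2/2 = -5/8, d_2 = (M_3 - M_2)/(6h_2) = 207/56. So p'(2) = -127/14.

-9.0714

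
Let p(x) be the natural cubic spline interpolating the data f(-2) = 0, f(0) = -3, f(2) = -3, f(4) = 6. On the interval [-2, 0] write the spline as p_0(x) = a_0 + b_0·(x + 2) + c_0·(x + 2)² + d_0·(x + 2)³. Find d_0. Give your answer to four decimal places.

0.0250

Let σ_i = p''(x_i). Step sizes h_i = 2, 2, 2; slopes of the chords Δ_i = (y_(i+1) - y_i)/h_i = -3/2, 0, 9/2.
  2·σ_0 + 8·σ_1 + 2·σ_2 = 6(Δ_1 - Δ_0) = 9
  2·σ_1 + 8·σ_2 + 2·σ_3 = 6(Δ_2 - Δ_1) = 27
Natural end conditions: σ_0 = σ_3 = 0.
Solving: σ_0 = 0, σ_1 = 3/10, σ_2 = 33/10, σ_3 = 0.
On [-2, 0], with p_0(x) = a_0 + b_0·(x + 2) + c_0·(x + 2)² + d_0·(x + 2)³: c_0 = σ_0/2 = 0, d_0 = (σ_1 - σ_0)/(6h_0) = 1/40, b_0 = Δ_0 - h_0(2σ_0 + σ_1)/6 = -8/5.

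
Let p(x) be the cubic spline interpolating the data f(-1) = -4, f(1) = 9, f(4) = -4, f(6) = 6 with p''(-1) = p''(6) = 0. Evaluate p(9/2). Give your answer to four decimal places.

-3.3149

With M_i denoting the second derivative at x_i, h_i = 2, 3, 2, and Δ_i = (y_(i+1) − y_i)/h_i = 13/2, -13/3, 5:
  2·M_0 + 10·M_1 + 3·M_2 = 6(Δ_1 - Δ_0) = -65
  3·M_1 + 10·M_2 + 2·M_3 = 6(Δ_2 - Δ_1) = 56
Natural end conditions: M_0 = M_3 = 0.
Forward elimination and back-substitution give M_0 = 0, M_1 = -818/91, M_2 = 755/91, M_3 = 0.
On [4, 6], p(x) = -4 - 145/273·(x - 4) + 755/182·(x - 4)² - 755/1092·(x - 4)³.
With (x - 4) = 1/2: p(9/2) = -1379/416.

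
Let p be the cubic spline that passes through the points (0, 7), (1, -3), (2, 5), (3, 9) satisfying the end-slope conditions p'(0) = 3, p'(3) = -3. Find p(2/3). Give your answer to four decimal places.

0.5556

Put M_i = p'' at the i-th knot. Here h = (1, 1, 1) and Δ = (-10, 8, 4), so the interior equations h_(i-1)·M_(i-1) + 2(h_(i-1)+h_i)·M_i + h_i·M_(i+1) = 6(Δ_i − Δ_(i-1)) read
  1·M_0 + 4·M_1 + 1·M_2 = 6(Δ_1 - Δ_0) = 108
  1·M_1 + 4·M_2 + 1·M_3 = 6(Δ_2 - Δ_1) = -24
Clamped end conditions give two more equations: 2h_0·M_0 + h_0·M_1 = 6(Δ_0 - p'(0)) = -78 and h_2·M_2 + 2h_2·M_3 = 6(p'(3) - Δ_2) = -42.
Solving: M_0 = -62, M_1 = 46, M_2 = -14, M_3 = -14.
On [0, 1], p(x) = 7 + 3·x - 31·x² + 18·x³.
With x = 2/3: p(2/3) = 5/9.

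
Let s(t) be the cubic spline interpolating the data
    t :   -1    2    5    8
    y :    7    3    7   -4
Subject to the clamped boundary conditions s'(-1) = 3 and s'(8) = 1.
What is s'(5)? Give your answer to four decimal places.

Write σ_i for s''(x_i). With h_i = 3, 3, 3 and divided differences Δ_i = -4/3, 4/3, -11/3, the continuity of s' gives the tridiagonal system
  3·σ_0 + 12·σ_1 + 3·σ_2 = 6(Δ_1 - Δ_0) = 16
  3·σ_1 + 12·σ_2 + 3·σ_3 = 6(Δ_2 - Δ_1) = -30
Clamped end conditions give two more equations: 2h_0·σ_0 + h_0·σ_1 = 6(Δ_0 - s'(-1)) = -26 and h_2·σ_2 + 2h_2·σ_3 = 6(s'(8) - Δ_2) = 28.
Solving: σ_0 = -292/45, σ_1 = 194/45, σ_2 = -244/45, σ_3 = 332/45.
On [5, 8], s'(t) = b_2 + 2c_2·(t - 5) + 3d_2·(t - 5)² with b_2 = Δ_2 - h_2(2σ_2 + σ_3)/6 = -29/15, c_2 = σ_2/2 = -122/45, d_2 = (σ_3 - σ_2)/(6h_2) = 32/45. So s'(5) = -29/15.

-1.9333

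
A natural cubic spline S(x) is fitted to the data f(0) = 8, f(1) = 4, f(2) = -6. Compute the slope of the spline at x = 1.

Put σ_i = S'' at the i-th knot. Here h = (1, 1) and Δ = (-4, -10), so the interior equations h_(i-1)·σ_(i-1) + 2(h_(i-1)+h_i)·σ_i + h_i·σ_(i+1) = 6(Δ_i − Δ_(i-1)) read
  1·σ_0 + 4·σ_1 + 1·σ_2 = 6(Δ_1 - Δ_0) = -36
Natural end conditions: σ_0 = σ_2 = 0.
Hence σ_0 = 0, σ_1 = -9, σ_2 = 0.
On [1, 2], S'(x) = b_1 + 2c_1·(x - 1) + 3d_1·(x - 1)² with b_1 = Δ_1 - h_1(2σ_1 + σ_2)/6 = -7, c_1 = σ_1/2 = -9/2, d_1 = (σ_2 - σ_1)/(6h_1) = 3/2. So S'(1) = -7.

-7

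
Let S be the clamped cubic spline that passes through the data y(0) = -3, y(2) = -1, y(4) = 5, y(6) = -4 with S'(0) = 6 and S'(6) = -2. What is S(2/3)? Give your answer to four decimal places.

-0.9654

Put M_i = S'' at the i-th knot. Here h = (2, 2, 2) and Δ = (1, 3, -9/2), so the interior equations h_(i-1)·M_(i-1) + 2(h_(i-1)+h_i)·M_i + h_i·M_(i+1) = 6(Δ_i − Δ_(i-1)) read
  2·M_0 + 8·M_1 + 2·M_2 = 6(Δ_1 - Δ_0) = 12
  2·M_1 + 8·M_2 + 2·M_3 = 6(Δ_2 - Δ_1) = -45
Clamped end conditions give two more equations: 2h_0·M_0 + h_0·M_1 = 6(Δ_0 - S'(0)) = -30 and h_2·M_2 + 2h_2·M_3 = 6(S'(6) - Δ_2) = 15.
Solving the tridiagonal system: M_0 = -323/30, M_1 = 98/15, M_2 = -281/30, M_3 = 253/30.
On [0, 2], S(t) = -3 + 6·t - 323/60·t² + 173/120·t³.
With t = 2/3: S(2/3) = -391/405.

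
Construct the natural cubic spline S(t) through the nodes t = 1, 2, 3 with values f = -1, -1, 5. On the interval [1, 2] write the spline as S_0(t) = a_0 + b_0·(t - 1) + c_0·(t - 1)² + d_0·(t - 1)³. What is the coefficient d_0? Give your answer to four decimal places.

1.5000

Let m_i = S''(x_i). Step sizes h_i = 1, 1; slopes of the chords Δ_i = (y_(i+1) - y_i)/h_i = 0, 6.
  1·m_0 + 4·m_1 + 1·m_2 = 6(Δ_1 - Δ_0) = 36
Natural end conditions: m_0 = m_2 = 0.
Solving the tridiagonal system: m_0 = 0, m_1 = 9, m_2 = 0.
On [1, 2], with S_0(t) = a_0 + b_0·(t - 1) + c_0·(t - 1)² + d_0·(t - 1)³: c_0 = m_0/2 = 0, d_0 = (m_1 - m_0)/(6h_0) = 3/2, b_0 = Δ_0 - h_0(2m_0 + m_1)/6 = -3/2.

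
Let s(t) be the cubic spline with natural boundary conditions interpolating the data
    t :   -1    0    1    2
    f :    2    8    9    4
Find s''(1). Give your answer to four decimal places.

Write M_i for s''(x_i). With h_i = 1, 1, 1 and divided differences Δ_i = 6, 1, -5, the continuity of s' gives the tridiagonal system
  1·M_0 + 4·M_1 + 1·M_2 = 6(Δ_1 - Δ_0) = -30
  1·M_1 + 4·M_2 + 1·M_3 = 6(Δ_2 - Δ_1) = -36
Natural end conditions: M_0 = M_3 = 0.
Solving: M_0 = 0, M_1 = -28/5, M_2 = -38/5, M_3 = 0.

-7.6000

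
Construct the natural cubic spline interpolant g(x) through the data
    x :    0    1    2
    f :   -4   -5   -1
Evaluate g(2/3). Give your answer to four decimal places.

With M_i denoting the second derivative at x_i, h_i = 1, 1, and Δ_i = (y_(i+1) − y_i)/h_i = -1, 4:
  1·M_0 + 4·M_1 + 1·M_2 = 6(Δ_1 - Δ_0) = 30
Natural end conditions: M_0 = M_2 = 0.
Hence M_0 = 0, M_1 = 15/2, M_2 = 0.
On [0, 1], g(x) = -4 - 9/4·x + 0·x² + 5/4·x³.
With x = 2/3: g(2/3) = -277/54.

-5.1296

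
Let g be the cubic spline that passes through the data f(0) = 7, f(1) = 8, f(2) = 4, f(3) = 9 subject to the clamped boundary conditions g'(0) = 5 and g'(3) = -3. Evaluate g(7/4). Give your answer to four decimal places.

Write M_i for g''(x_i). With h_i = 1, 1, 1 and divided differences Δ_i = 1, -4, 5, the continuity of g' gives the tridiagonal system
  1·M_0 + 4·M_1 + 1·M_2 = 6(Δ_1 - Δ_0) = -30
  1·M_1 + 4·M_2 + 1·M_3 = 6(Δ_2 - Δ_1) = 54
Clamped end conditions give two more equations: 2h_0·M_0 + h_0·M_1 = 6(Δ_0 - g'(0)) = -24 and h_2·M_2 + 2h_2·M_3 = 6(g'(3) - Δ_2) = -48.
Solving the tridiagonal system: M_0 = -86/15, M_1 = -188/15, M_2 = 388/15, M_3 = -554/15.
On [1, 2], g(x) = 8 - 62/15·(x - 1) - 94/15·(x - 1)² + 32/5·(x - 1)³.
With (x - 1) = 3/4: g(7/4) = 163/40.

4.0750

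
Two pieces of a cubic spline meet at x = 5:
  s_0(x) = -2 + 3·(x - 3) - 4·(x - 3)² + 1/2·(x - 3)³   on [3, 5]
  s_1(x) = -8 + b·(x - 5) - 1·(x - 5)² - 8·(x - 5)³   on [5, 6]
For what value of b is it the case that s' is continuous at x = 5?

s_0'(x) = 3 - 8·(x - 3) + 3/2·(x - 3)², so s_0'(5) = -7. On the right, s_1'(5) = b, so b = -7.

-7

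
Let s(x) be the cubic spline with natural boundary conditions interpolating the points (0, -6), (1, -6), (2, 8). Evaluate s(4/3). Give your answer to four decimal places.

Let M_i = s''(x_i). Step sizes h_i = 1, 1; slopes of the chords Δ_i = (y_(i+1) - y_i)/h_i = 0, 14.
  1·M_0 + 4·M_1 + 1·M_2 = 6(Δ_1 - Δ_0) = 84
Natural end conditions: M_0 = M_2 = 0.
Solving the tridiagonal system: M_0 = 0, M_1 = 21, M_2 = 0.
On [1, 2], s(x) = -6 + 7·(x - 1) + 21/2·(x - 1)² - 7/2·(x - 1)³.
With (x - 1) = 1/3: s(4/3) = -71/27.

-2.6296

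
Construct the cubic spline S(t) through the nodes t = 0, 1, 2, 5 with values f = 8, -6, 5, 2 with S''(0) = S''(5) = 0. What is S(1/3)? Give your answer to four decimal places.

1.3070

Put M_i = S'' at the i-th knot. Here h = (1, 1, 3) and Δ = (-14, 11, -1), so the interior equations h_(i-1)·M_(i-1) + 2(h_(i-1)+h_i)·M_i + h_i·M_(i+1) = 6(Δ_i − Δ_(i-1)) read
  1·M_0 + 4·M_1 + 1·M_2 = 6(Δ_1 - Δ_0) = 150
  1·M_1 + 8·M_2 + 3·M_3 = 6(Δ_2 - Δ_1) = -72
Natural end conditions: M_0 = M_3 = 0.
Solving: M_0 = 0, M_1 = 1272/31, M_2 = -438/31, M_3 = 0.
On [0, 1], S(t) = 8 - 646/31·t + 0·t² + 212/31·t³.
With t = 1/3: S(1/3) = 1094/837.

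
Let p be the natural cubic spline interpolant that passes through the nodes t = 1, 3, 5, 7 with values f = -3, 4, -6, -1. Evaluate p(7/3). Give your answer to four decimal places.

3.7160

With m_i denoting the second derivative at x_i, h_i = 2, 2, 2, and Δ_i = (y_(i+1) − y_i)/h_i = 7/2, -5, 5/2:
  2·m_0 + 8·m_1 + 2·m_2 = 6(Δ_1 - Δ_0) = -51
  2·m_1 + 8·m_2 + 2·m_3 = 6(Δ_2 - Δ_1) = 45
Natural end conditions: m_0 = m_3 = 0.
Forward elimination and back-substitution give m_0 = 0, m_1 = -83/10, m_2 = 77/10, m_3 = 0.
On [1, 3], p(t) = -3 + 94/15·(t - 1) + 0·(t - 1)² - 83/120·(t - 1)³.
With (t - 1) = 4/3: p(7/3) = 301/81.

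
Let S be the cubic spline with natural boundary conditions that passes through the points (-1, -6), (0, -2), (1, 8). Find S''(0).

Let m_i = S''(x_i). Step sizes h_i = 1, 1; slopes of the chords Δ_i = (y_(i+1) - y_i)/h_i = 4, 10.
  1·m_0 + 4·m_1 + 1·m_2 = 6(Δ_1 - Δ_0) = 36
Natural end conditions: m_0 = m_2 = 0.
Forward elimination and back-substitution give m_0 = 0, m_1 = 9, m_2 = 0.

9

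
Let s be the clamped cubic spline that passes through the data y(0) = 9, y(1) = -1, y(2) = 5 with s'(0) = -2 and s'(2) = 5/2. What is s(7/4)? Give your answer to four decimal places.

Put M_i = s'' at the i-th knot. Here h = (1, 1) and Δ = (-10, 6), so the interior equations h_(i-1)·M_(i-1) + 2(h_(i-1)+h_i)·M_i + h_i·M_(i+1) = 6(Δ_i − Δ_(i-1)) read
  1·M_0 + 4·M_1 + 1·M_2 = 6(Δ_1 - Δ_0) = 96
Clamped end conditions give two more equations: 2h_0·M_0 + h_0·M_1 = 6(Δ_0 - s'(0)) = -48 and h_1·M_1 + 2h_1·M_2 = 6(s'(2) - Δ_1) = -21.
Hence M_0 = -183/4, M_1 = 87/2, M_2 = -129/4.
On [1, 2], s(x) = -1 - 25/8·(x - 1) + 87/4·(x - 1)² - 101/8·(x - 1)³.
With (x - 1) = 3/4: s(7/4) = 1825/512.

3.5645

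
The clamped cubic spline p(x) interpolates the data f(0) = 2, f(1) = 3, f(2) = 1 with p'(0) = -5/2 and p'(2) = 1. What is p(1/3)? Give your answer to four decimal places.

Let m_i = p''(x_i). Step sizes h_i = 1, 1; slopes of the chords Δ_i = (y_(i+1) - y_i)/h_i = 1, -2.
  1·m_0 + 4·m_1 + 1·m_2 = 6(Δ_1 - Δ_0) = -18
Clamped end conditions give two more equations: 2h_0·m_0 + h_0·m_1 = 6(Δ_0 - p'(0)) = 21 and h_1·m_1 + 2h_1·m_2 = 6(p'(2) - Δ_1) = 18.
Solving: m_0 = 67/4, m_1 = -25/2, m_2 = 61/4.
On [0, 1], p(x) = 2 - 5/2·x + 67/8·x² - 39/8·x³.
With x = 1/3: p(1/3) = 23/12.

1.9167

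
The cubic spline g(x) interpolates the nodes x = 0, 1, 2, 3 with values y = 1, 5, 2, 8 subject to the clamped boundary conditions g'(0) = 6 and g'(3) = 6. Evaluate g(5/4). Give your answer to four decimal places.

Let σ_i = g''(x_i). Step sizes h_i = 1, 1, 1; slopes of the chords Δ_i = (y_(i+1) - y_i)/h_i = 4, -3, 6.
  1·σ_0 + 4·σ_1 + 1·σ_2 = 6(Δ_1 - Δ_0) = -42
  1·σ_1 + 4·σ_2 + 1·σ_3 = 6(Δ_2 - Δ_1) = 54
Clamped end conditions give two more equations: 2h_0·σ_0 + h_0·σ_1 = 6(Δ_0 - g'(0)) = -12 and h_2·σ_2 + 2h_2·σ_3 = 6(g'(3) - Δ_2) = 0.
Solving: σ_0 = 2, σ_1 = -16, σ_2 = 20, σ_3 = -10.
On [1, 2], g(x) = 5 - 1·(x - 1) - 8·(x - 1)² + 6·(x - 1)³.
With (x - 1) = 1/4: g(5/4) = 139/32.

4.3438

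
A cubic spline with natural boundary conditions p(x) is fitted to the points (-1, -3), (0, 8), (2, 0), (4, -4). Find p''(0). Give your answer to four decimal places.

Let M_i = p''(x_i). Step sizes h_i = 1, 2, 2; slopes of the chords Δ_i = (y_(i+1) - y_i)/h_i = 11, -4, -2.
  1·M_0 + 6·M_1 + 2·M_2 = 6(Δ_1 - Δ_0) = -90
  2·M_1 + 8·M_2 + 2·M_3 = 6(Δ_2 - Δ_1) = 12
Natural end conditions: M_0 = M_3 = 0.
Forward elimination and back-substitution give M_0 = 0, M_1 = -186/11, M_2 = 63/11, M_3 = 0.

-16.9091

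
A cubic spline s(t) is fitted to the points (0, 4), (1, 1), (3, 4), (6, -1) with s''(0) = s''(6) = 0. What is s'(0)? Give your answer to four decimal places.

Let M_i = s''(x_i). Step sizes h_i = 1, 2, 3; slopes of the chords Δ_i = (y_(i+1) - y_i)/h_i = -3, 3/2, -5/3.
  1·M_0 + 6·M_1 + 2·M_2 = 6(Δ_1 - Δ_0) = 27
  2·M_1 + 10·M_2 + 3·M_3 = 6(Δ_2 - Δ_1) = -19
Natural end conditions: M_0 = M_3 = 0.
Forward elimination and back-substitution give M_0 = 0, M_1 = 11/2, M_2 = -3, M_3 = 0.
On [0, 1], s'(t) = b_0 + 2c_0·t + 3d_0·t² with b_0 = Δ_0 - h_0(2M_0 + M_1)/6 = -47/12, c_0 = M_0/2 = 0, d_0 = (M_1 - M_0)/(6h_0) = 11/12. So s'(0) = -47/12.

-3.9167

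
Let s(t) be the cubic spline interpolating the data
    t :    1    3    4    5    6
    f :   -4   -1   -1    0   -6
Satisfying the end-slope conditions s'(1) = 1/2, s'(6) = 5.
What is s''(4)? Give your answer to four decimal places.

With m_i denoting the second derivative at x_i, h_i = 2, 1, 1, 1, and Δ_i = (y_(i+1) − y_i)/h_i = 3/2, 0, 1, -6:
  2·m_0 + 6·m_1 + 1·m_2 = 6(Δ_1 - Δ_0) = -9
  1·m_1 + 4·m_2 + 1·m_3 = 6(Δ_2 - Δ_1) = 6
  1·m_2 + 4·m_3 + 1·m_4 = 6(Δ_3 - Δ_2) = -42
Clamped end conditions give two more equations: 2h_0·m_0 + h_0·m_1 = 6(Δ_0 - s'(1)) = 6 and h_3·m_3 + 2h_3·m_4 = 6(s'(6) - Δ_3) = 66.
Forward elimination and back-substitution give m_0 = 291/82, m_1 = -168/41, m_2 = 348/41, m_3 = -978/41, m_4 = 1842/41.

8.4878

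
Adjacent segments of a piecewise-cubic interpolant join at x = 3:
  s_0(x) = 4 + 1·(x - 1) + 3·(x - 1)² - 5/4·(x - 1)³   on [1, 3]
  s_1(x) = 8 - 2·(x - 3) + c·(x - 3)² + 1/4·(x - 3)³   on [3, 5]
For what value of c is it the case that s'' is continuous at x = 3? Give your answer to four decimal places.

s_0''(x) = 6 - 15/2·(x - 1), so s_0''(3) = -9. On the right, s_1''(3) = 2c, so c = -9/2.

-4.5000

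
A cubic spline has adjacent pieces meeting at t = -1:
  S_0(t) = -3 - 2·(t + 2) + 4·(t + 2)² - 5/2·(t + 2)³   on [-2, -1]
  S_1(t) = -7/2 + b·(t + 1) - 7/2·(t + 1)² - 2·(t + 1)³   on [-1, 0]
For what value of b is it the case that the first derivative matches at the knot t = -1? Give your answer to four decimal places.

-1.5000

S_0'(t) = -2 + 8·(t + 2) - 15/2·(t + 2)², so S_0'(-1) = -3/2. On the right, S_1'(-1) = b, so b = -3/2.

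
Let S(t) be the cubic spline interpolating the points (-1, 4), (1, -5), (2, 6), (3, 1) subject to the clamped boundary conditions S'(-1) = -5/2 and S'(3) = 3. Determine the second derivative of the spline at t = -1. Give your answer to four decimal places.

-17.1364

With m_i denoting the second derivative at x_i, h_i = 2, 1, 1, and Δ_i = (y_(i+1) − y_i)/h_i = -9/2, 11, -5:
  2·m_0 + 6·m_1 + 1·m_2 = 6(Δ_1 - Δ_0) = 93
  1·m_1 + 4·m_2 + 1·m_3 = 6(Δ_2 - Δ_1) = -96
Clamped end conditions give two more equations: 2h_0·m_0 + h_0·m_1 = 6(Δ_0 - S'(-1)) = -12 and h_2·m_2 + 2h_2·m_3 = 6(S'(3) - Δ_2) = 48.
Solving the tridiagonal system: m_0 = -377/22, m_1 = 311/11, m_2 = -466/11, m_3 = 497/11.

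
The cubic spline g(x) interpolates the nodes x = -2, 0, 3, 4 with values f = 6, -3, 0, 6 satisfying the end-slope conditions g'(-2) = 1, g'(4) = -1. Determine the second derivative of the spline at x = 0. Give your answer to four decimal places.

Let M_i = g''(x_i). Step sizes h_i = 2, 3, 1; slopes of the chords Δ_i = (y_(i+1) - y_i)/h_i = -9/2, 1, 6.
  2·M_0 + 10·M_1 + 3·M_2 = 6(Δ_1 - Δ_0) = 33
  3·M_1 + 8·M_2 + 1·M_3 = 6(Δ_2 - Δ_1) = 30
Clamped end conditions give two more equations: 2h_0·M_0 + h_0·M_1 = 6(Δ_0 - g'(-2)) = -33 and h_2·M_2 + 2h_2·M_3 = 6(g'(4) - Δ_2) = -42.
Forward elimination and back-substitution give M_0 = -263/26, M_1 = 97/26, M_2 = 69/13, M_3 = -615/26.

3.7308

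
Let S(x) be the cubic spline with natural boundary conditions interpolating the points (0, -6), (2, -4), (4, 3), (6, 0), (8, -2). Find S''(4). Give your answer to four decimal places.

With M_i denoting the second derivative at x_i, h_i = 2, 2, 2, 2, and Δ_i = (y_(i+1) − y_i)/h_i = 1, 7/2, -3/2, -1:
  2·M_0 + 8·M_1 + 2·M_2 = 6(Δ_1 - Δ_0) = 15
  2·M_1 + 8·M_2 + 2·M_3 = 6(Δ_2 - Δ_1) = -30
  2·M_2 + 8·M_3 + 2·M_4 = 6(Δ_3 - Δ_2) = 3
Natural end conditions: M_0 = M_4 = 0.
Forward elimination and back-substitution give M_0 = 0, M_1 = 87/28, M_2 = -69/14, M_3 = 45/28, M_4 = 0.

-4.9286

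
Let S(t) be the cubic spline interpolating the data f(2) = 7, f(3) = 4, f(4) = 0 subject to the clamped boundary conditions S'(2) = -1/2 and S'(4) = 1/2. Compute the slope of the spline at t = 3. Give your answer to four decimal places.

Write m_i for S''(x_i). With h_i = 1, 1 and divided differences Δ_i = -3, -4, the continuity of S' gives the tridiagonal system
  1·m_0 + 4·m_1 + 1·m_2 = 6(Δ_1 - Δ_0) = -6
Clamped end conditions give two more equations: 2h_0·m_0 + h_0·m_1 = 6(Δ_0 - S'(2)) = -15 and h_1·m_1 + 2h_1·m_2 = 6(S'(4) - Δ_1) = 27.
Solving: m_0 = -11/2, m_1 = -4, m_2 = 31/2.
On [3, 4], S'(t) = b_1 + 2c_1·(t - 3) + 3d_1·(t - 3)² with b_1 = Δ_1 - h_1(2m_1 + m_2)/6 = -21/4, c_1 = m_1/2 = -2, d_1 = (m_2 - m_1)/(6h_1) = 13/4. So S'(3) = -21/4.

-5.2500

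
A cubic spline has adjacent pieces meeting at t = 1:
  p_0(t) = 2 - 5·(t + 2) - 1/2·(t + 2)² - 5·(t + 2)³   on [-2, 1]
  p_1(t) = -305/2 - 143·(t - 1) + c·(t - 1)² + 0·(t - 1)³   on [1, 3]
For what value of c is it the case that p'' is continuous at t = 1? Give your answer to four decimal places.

-45.5000

p_0''(t) = -1 - 30·(t + 2), so p_0''(1) = -91. On the right, p_1''(1) = 2c, so c = -91/2.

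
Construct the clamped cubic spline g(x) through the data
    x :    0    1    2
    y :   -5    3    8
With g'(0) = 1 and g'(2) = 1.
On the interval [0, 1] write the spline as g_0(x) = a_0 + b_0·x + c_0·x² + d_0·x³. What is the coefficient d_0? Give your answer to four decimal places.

Let M_i = g''(x_i). Step sizes h_i = 1, 1; slopes of the chords Δ_i = (y_(i+1) - y_i)/h_i = 8, 5.
  1·M_0 + 4·M_1 + 1·M_2 = 6(Δ_1 - Δ_0) = -18
Clamped end conditions give two more equations: 2h_0·M_0 + h_0·M_1 = 6(Δ_0 - g'(0)) = 42 and h_1·M_1 + 2h_1·M_2 = 6(g'(2) - Δ_1) = -24.
Solving the tridiagonal system: M_0 = 51/2, M_1 = -9, M_2 = -15/2.
On [0, 1], with g_0(x) = a_0 + b_0·x + c_0·x² + d_0·x³: c_0 = M_0/2 = 51/4, d_0 = (M_1 - M_0)/(6h_0) = -23/4, b_0 = Δ_0 - h_0(2M_0 + M_1)/6 = 1.

-5.7500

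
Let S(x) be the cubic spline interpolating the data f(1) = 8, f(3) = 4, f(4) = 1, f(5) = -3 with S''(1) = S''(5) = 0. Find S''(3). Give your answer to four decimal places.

-0.7826

Let M_i = S''(x_i). Step sizes h_i = 2, 1, 1; slopes of the chords Δ_i = (y_(i+1) - y_i)/h_i = -2, -3, -4.
  2·M_0 + 6·M_1 + 1·M_2 = 6(Δ_1 - Δ_0) = -6
  1·M_1 + 4·M_2 + 1·M_3 = 6(Δ_2 - Δ_1) = -6
Natural end conditions: M_0 = M_3 = 0.
Solving: M_0 = 0, M_1 = -18/23, M_2 = -30/23, M_3 = 0.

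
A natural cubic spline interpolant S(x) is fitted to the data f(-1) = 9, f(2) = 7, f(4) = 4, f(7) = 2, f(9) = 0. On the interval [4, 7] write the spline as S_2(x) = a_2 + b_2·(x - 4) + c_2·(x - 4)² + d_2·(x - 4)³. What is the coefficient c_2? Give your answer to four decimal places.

0.3793

With m_i denoting the second derivative at x_i, h_i = 3, 2, 3, 2, and Δ_i = (y_(i+1) − y_i)/h_i = -2/3, -3/2, -2/3, -1:
  3·m_0 + 10·m_1 + 2·m_2 = 6(Δ_1 - Δ_0) = -5
  2·m_1 + 10·m_2 + 3·m_3 = 6(Δ_2 - Δ_1) = 5
  3·m_2 + 10·m_3 + 2·m_4 = 6(Δ_3 - Δ_2) = -2
Natural end conditions: m_0 = m_4 = 0.
Solving: m_0 = 0, m_1 = -189/290, m_2 = 22/29, m_3 = -62/145, m_4 = 0.
On [4, 7], with S_2(x) = a_2 + b_2·(x - 4) + c_2·(x - 4)² + d_2·(x - 4)³: c_2 = m_2/2 = 11/29, d_2 = (m_3 - m_2)/(6h_2) = -86/1305, b_2 = Δ_2 - h_2(2m_2 + m_3)/6 = -527/435.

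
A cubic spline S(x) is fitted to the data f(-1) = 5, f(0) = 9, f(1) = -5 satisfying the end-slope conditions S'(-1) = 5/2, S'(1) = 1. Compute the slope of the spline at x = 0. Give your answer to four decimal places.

-8.3750

With σ_i denoting the second derivative at x_i, h_i = 1, 1, and Δ_i = (y_(i+1) − y_i)/h_i = 4, -14:
  1·σ_0 + 4·σ_1 + 1·σ_2 = 6(Δ_1 - Δ_0) = -108
Clamped end conditions give two more equations: 2h_0·σ_0 + h_0·σ_1 = 6(Δ_0 - S'(-1)) = 9 and h_1·σ_1 + 2h_1·σ_2 = 6(S'(1) - Δ_1) = 90.
Solving the tridiagonal system: σ_0 = 123/4, σ_1 = -105/2, σ_2 = 285/4.
On [0, 1], S'(x) = b_1 + 2c_1·x + 3d_1·x² with b_1 = Δ_1 - h_1(2σ_1 + σ_2)/6 = -67/8, c_1 = σ_1/2 = -105/4, d_1 = (σ_2 - σ_1)/(6h_1) = 165/8. So S'(0) = -67/8.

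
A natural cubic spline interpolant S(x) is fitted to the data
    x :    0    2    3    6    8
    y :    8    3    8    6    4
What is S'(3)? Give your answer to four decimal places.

4.4475

Let M_i = S''(x_i). Step sizes h_i = 2, 1, 3, 2; slopes of the chords Δ_i = (y_(i+1) - y_i)/h_i = -5/2, 5, -2/3, -1.
  2·M_0 + 6·M_1 + 1·M_2 = 6(Δ_1 - Δ_0) = 45
  1·M_1 + 8·M_2 + 3·M_3 = 6(Δ_2 - Δ_1) = -34
  3·M_2 + 10·M_3 + 2·M_4 = 6(Δ_3 - Δ_2) = -2
Natural end conditions: M_0 = M_4 = 0.
Solving the tridiagonal system: M_0 = 0, M_1 = 3529/416, M_2 = -1227/208, M_3 = 653/416, M_4 = 0.
On [3, 6], S'(x) = b_2 + 2c_2·(x - 3) + 3d_2·(x - 3)² with b_2 = Δ_2 - h_2(2M_2 + M_3)/6 = 11101/2496, c_2 = M_2/2 = -1227/416, d_2 = (M_3 - M_2)/(6h_2) = 239/576. So S'(3) = 11101/2496.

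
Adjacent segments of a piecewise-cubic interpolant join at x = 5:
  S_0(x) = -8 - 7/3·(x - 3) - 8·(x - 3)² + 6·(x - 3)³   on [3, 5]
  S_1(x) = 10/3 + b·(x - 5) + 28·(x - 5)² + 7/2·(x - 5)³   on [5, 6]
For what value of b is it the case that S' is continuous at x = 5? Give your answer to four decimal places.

S_0'(x) = -7/3 - 16·(x - 3) + 18·(x - 3)², so S_0'(5) = 113/3. On the right, S_1'(5) = b, so b = 113/3.

37.6667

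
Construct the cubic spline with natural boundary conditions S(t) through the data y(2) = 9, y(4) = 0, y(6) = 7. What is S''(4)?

6

Put M_i = S'' at the i-th knot. Here h = (2, 2) and Δ = (-9/2, 7/2), so the interior equations h_(i-1)·M_(i-1) + 2(h_(i-1)+h_i)·M_i + h_i·M_(i+1) = 6(Δ_i − Δ_(i-1)) read
  2·M_0 + 8·M_1 + 2·M_2 = 6(Δ_1 - Δ_0) = 48
Natural end conditions: M_0 = M_2 = 0.
Solving: M_0 = 0, M_1 = 6, M_2 = 0.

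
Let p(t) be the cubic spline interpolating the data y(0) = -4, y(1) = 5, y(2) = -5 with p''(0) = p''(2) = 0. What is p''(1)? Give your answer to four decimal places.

-28.5000

With σ_i denoting the second derivative at x_i, h_i = 1, 1, and Δ_i = (y_(i+1) − y_i)/h_i = 9, -10:
  1·σ_0 + 4·σ_1 + 1·σ_2 = 6(Δ_1 - Δ_0) = -114
Natural end conditions: σ_0 = σ_2 = 0.
Solving the tridiagonal system: σ_0 = 0, σ_1 = -57/2, σ_2 = 0.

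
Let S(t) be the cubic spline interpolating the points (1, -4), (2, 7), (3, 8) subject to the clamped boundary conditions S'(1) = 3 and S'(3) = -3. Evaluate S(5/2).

9

Put σ_i = S'' at the i-th knot. Here h = (1, 1) and Δ = (11, 1), so the interior equations h_(i-1)·σ_(i-1) + 2(h_(i-1)+h_i)·σ_i + h_i·σ_(i+1) = 6(Δ_i − Δ_(i-1)) read
  1·σ_0 + 4·σ_1 + 1·σ_2 = 6(Δ_1 - Δ_0) = -60
Clamped end conditions give two more equations: 2h_0·σ_0 + h_0·σ_1 = 6(Δ_0 - S'(1)) = 48 and h_1·σ_1 + 2h_1·σ_2 = 6(S'(3) - Δ_1) = -24.
Solving the tridiagonal system: σ_0 = 36, σ_1 = -24, σ_2 = 0.
On [2, 3], S(t) = 7 + 9·(t - 2) - 12·(t - 2)² + 4·(t - 2)³.
With (t - 2) = 1/2: S(5/2) = 9.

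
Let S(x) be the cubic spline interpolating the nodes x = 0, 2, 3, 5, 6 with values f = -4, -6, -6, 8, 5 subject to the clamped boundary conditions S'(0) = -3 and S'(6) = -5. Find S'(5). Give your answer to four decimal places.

1.5591

With M_i denoting the second derivative at x_i, h_i = 2, 1, 2, 1, and Δ_i = (y_(i+1) − y_i)/h_i = -1, 0, 7, -3:
  2·M_0 + 6·M_1 + 1·M_2 = 6(Δ_1 - Δ_0) = 6
  1·M_1 + 6·M_2 + 2·M_3 = 6(Δ_2 - Δ_1) = 42
  2·M_2 + 6·M_3 + 1·M_4 = 6(Δ_3 - Δ_2) = -60
Clamped end conditions give two more equations: 2h_0·M_0 + h_0·M_1 = 6(Δ_0 - S'(0)) = 12 and h_3·M_3 + 2h_3·M_4 = 6(S'(6) - Δ_3) = -12.
Forward elimination and back-substitution give M_0 = 392/93, M_1 = -226/93, M_2 = 1130/93, M_3 = -1324/93, M_4 = 104/93.
On [5, 6], S'(x) = b_3 + 2c_3·(x - 5) + 3d_3·(x - 5)² with b_3 = Δ_3 - h_3(2M_3 + M_4)/6 = 145/93, c_3 = M_3/2 = -662/93, d_3 = (M_4 - M_3)/(6h_3) = 238/93. So S'(5) = 145/93.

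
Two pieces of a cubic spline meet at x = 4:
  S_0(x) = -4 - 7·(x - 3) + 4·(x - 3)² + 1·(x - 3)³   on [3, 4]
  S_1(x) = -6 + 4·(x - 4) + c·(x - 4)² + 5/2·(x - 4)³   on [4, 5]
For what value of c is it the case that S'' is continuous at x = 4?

S_0''(x) = 8 + 6·(x - 3), so S_0''(4) = 14. On the right, S_1''(4) = 2c, so c = 7.

7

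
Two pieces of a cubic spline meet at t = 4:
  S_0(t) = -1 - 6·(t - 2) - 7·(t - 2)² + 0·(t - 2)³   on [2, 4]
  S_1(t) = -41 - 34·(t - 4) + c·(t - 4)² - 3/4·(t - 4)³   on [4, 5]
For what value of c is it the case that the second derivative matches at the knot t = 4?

S_0''(t) = -14 + 0·(t - 2), so S_0''(4) = -14. On the right, S_1''(4) = 2c, so c = -7.

-7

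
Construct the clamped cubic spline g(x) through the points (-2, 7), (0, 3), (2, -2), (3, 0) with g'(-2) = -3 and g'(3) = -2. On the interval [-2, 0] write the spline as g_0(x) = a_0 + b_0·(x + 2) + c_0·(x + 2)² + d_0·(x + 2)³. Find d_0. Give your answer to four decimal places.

-0.5272

With M_i denoting the second derivative at x_i, h_i = 2, 2, 1, and Δ_i = (y_(i+1) − y_i)/h_i = -2, -5/2, 2:
  2·M_0 + 8·M_1 + 2·M_2 = 6(Δ_1 - Δ_0) = -3
  2·M_1 + 6·M_2 + 1·M_3 = 6(Δ_2 - Δ_1) = 27
Clamped end conditions give two more equations: 2h_0·M_0 + h_0·M_1 = 6(Δ_0 - g'(-2)) = 6 and h_2·M_2 + 2h_2·M_3 = 6(g'(3) - Δ_2) = -24.
Forward elimination and back-substitution give M_0 = 143/46, M_1 = -74/23, M_2 = 190/23, M_3 = -371/23.
On [-2, 0], with g_0(x) = a_0 + b_0·(x + 2) + c_0·(x + 2)² + d_0·(x + 2)³: c_0 = M_0/2 = 143/92, d_0 = (M_1 - M_0)/(6h_0) = -97/184, b_0 = Δ_0 - h_0(2M_0 + M_1)/6 = -3.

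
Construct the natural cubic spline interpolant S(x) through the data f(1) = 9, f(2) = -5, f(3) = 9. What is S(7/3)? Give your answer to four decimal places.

-2.9259

With M_i denoting the second derivative at x_i, h_i = 1, 1, and Δ_i = (y_(i+1) − y_i)/h_i = -14, 14:
  1·M_0 + 4·M_1 + 1·M_2 = 6(Δ_1 - Δ_0) = 168
Natural end conditions: M_0 = M_2 = 0.
Solving the tridiagonal system: M_0 = 0, M_1 = 42, M_2 = 0.
On [2, 3], S(x) = -5 + 0·(x - 2) + 21·(x - 2)² - 7·(x - 2)³.
With (x - 2) = 1/3: S(7/3) = -79/27.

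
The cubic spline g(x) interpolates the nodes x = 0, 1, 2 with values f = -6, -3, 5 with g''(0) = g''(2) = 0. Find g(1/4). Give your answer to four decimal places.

With M_i denoting the second derivative at x_i, h_i = 1, 1, and Δ_i = (y_(i+1) − y_i)/h_i = 3, 8:
  1·M_0 + 4·M_1 + 1·M_2 = 6(Δ_1 - Δ_0) = 30
Natural end conditions: M_0 = M_2 = 0.
Solving: M_0 = 0, M_1 = 15/2, M_2 = 0.
On [0, 1], g(x) = -6 + 7/4·x + 0·x² + 5/4·x³.
With x = 1/4: g(1/4) = -1419/256.

-5.5430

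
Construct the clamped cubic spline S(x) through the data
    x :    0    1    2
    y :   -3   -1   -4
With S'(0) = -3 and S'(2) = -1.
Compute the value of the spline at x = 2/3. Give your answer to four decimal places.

-1.7778

Put m_i = S'' at the i-th knot. Here h = (1, 1) and Δ = (2, -3), so the interior equations h_(i-1)·m_(i-1) + 2(h_(i-1)+h_i)·m_i + h_i·m_(i+1) = 6(Δ_i − Δ_(i-1)) read
  1·m_0 + 4·m_1 + 1·m_2 = 6(Δ_1 - Δ_0) = -30
Clamped end conditions give two more equations: 2h_0·m_0 + h_0·m_1 = 6(Δ_0 - S'(0)) = 30 and h_1·m_1 + 2h_1·m_2 = 6(S'(2) - Δ_1) = 12.
Hence m_0 = 47/2, m_1 = -17, m_2 = 29/2.
On [0, 1], S(x) = -3 - 3·x + 47/4·x² - 27/4·x³.
With x = 2/3: S(2/3) = -16/9.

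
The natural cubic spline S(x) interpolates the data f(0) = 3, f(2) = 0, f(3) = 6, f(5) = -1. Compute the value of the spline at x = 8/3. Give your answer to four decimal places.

4.2212

With m_i denoting the second derivative at x_i, h_i = 2, 1, 2, and Δ_i = (y_(i+1) − y_i)/h_i = -3/2, 6, -7/2:
  2·m_0 + 6·m_1 + 1·m_2 = 6(Δ_1 - Δ_0) = 45
  1·m_1 + 6·m_2 + 2·m_3 = 6(Δ_2 - Δ_1) = -57
Natural end conditions: m_0 = m_3 = 0.
Solving: m_0 = 0, m_1 = 327/35, m_2 = -387/35, m_3 = 0.
On [2, 3], S(x) = 0 + 331/70·(x - 2) + 327/70·(x - 2)² - 17/5·(x - 2)³.
With (x - 2) = 2/3: S(8/3) = 3989/945.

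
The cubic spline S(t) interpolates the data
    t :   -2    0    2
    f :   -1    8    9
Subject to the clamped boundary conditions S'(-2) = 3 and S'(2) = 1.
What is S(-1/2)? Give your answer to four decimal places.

Write σ_i for S''(x_i). With h_i = 2, 2 and divided differences Δ_i = 9/2, 1/2, the continuity of S' gives the tridiagonal system
  2·σ_0 + 8·σ_1 + 2·σ_2 = 6(Δ_1 - Δ_0) = -24
Clamped end conditions give two more equations: 2h_0·σ_0 + h_0·σ_1 = 6(Δ_0 - S'(-2)) = 9 and h_1·σ_1 + 2h_1·σ_2 = 6(S'(2) - Δ_1) = 3.
Solving the tridiagonal system: σ_0 = 19/4, σ_1 = -5, σ_2 = 13/4.
On [-2, 0], S(t) = -1 + 3·(t + 2) + 19/8·(t + 2)² - 13/16·(t + 2)³.
With (t + 2) = 3/2: S(-1/2) = 781/128.

6.1016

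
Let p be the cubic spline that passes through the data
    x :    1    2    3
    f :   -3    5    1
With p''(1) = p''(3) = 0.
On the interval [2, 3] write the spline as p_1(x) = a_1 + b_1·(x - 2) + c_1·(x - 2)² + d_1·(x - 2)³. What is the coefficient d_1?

Write M_i for p''(x_i). With h_i = 1, 1 and divided differences Δ_i = 8, -4, the continuity of p' gives the tridiagonal system
  1·M_0 + 4·M_1 + 1·M_2 = 6(Δ_1 - Δ_0) = -72
Natural end conditions: M_0 = M_2 = 0.
Solving the tridiagonal system: M_0 = 0, M_1 = -18, M_2 = 0.
On [2, 3], with p_1(x) = a_1 + b_1·(x - 2) + c_1·(x - 2)² + d_1·(x - 2)³: c_1 = M_1/2 = -9, d_1 = (M_2 - M_1)/(6h_1) = 3, b_1 = Δ_1 - h_1(2M_1 + M_2)/6 = 2.

3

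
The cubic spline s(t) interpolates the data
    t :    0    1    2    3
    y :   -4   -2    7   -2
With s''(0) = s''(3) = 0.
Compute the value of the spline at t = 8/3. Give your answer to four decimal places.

2.5605

Put σ_i = s'' at the i-th knot. Here h = (1, 1, 1) and Δ = (2, 9, -9), so the interior equations h_(i-1)·σ_(i-1) + 2(h_(i-1)+h_i)·σ_i + h_i·σ_(i+1) = 6(Δ_i − Δ_(i-1)) read
  1·σ_0 + 4·σ_1 + 1·σ_2 = 6(Δ_1 - Δ_0) = 42
  1·σ_1 + 4·σ_2 + 1·σ_3 = 6(Δ_2 - Δ_1) = -108
Natural end conditions: σ_0 = σ_3 = 0.
Hence σ_0 = 0, σ_1 = 92/5, σ_2 = -158/5, σ_3 = 0.
On [2, 3], s(t) = 7 + 23/15·(t - 2) - 79/5·(t - 2)² + 79/15·(t - 2)³.
With (t - 2) = 2/3: s(8/3) = 1037/405.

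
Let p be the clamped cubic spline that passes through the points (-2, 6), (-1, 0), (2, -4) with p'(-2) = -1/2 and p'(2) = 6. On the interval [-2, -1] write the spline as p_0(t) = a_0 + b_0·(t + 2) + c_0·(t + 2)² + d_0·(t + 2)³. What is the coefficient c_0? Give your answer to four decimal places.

Write σ_i for p''(x_i). With h_i = 1, 3 and divided differences Δ_i = -6, -4/3, the continuity of p' gives the tridiagonal system
  1·σ_0 + 8·σ_1 + 3·σ_2 = 6(Δ_1 - Δ_0) = 28
Clamped end conditions give two more equations: 2h_0·σ_0 + h_0·σ_1 = 6(Δ_0 - p'(-2)) = -33 and h_1·σ_1 + 2h_1·σ_2 = 6(p'(2) - Δ_1) = 44.
Forward elimination and back-substitution give σ_0 = -147/8, σ_1 = 15/4, σ_2 = 131/24.
On [-2, -1], with p_0(t) = a_0 + b_0·(t + 2) + c_0·(t + 2)² + d_0·(t + 2)³: c_0 = σ_0/2 = -147/16, d_0 = (σ_1 - σ_0)/(6h_0) = 59/16, b_0 = Δ_0 - h_0(2σ_0 + σ_1)/6 = -1/2.

-9.1875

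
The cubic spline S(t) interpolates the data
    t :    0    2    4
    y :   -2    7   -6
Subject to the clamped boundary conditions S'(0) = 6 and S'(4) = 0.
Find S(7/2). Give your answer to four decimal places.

-4.2500

Put M_i = S'' at the i-th knot. Here h = (2, 2) and Δ = (9/2, -13/2), so the interior equations h_(i-1)·M_(i-1) + 2(h_(i-1)+h_i)·M_i + h_i·M_(i+1) = 6(Δ_i − Δ_(i-1)) read
  2·M_0 + 8·M_1 + 2·M_2 = 6(Δ_1 - Δ_0) = -66
Clamped end conditions give two more equations: 2h_0·M_0 + h_0·M_1 = 6(Δ_0 - S'(0)) = -9 and h_1·M_1 + 2h_1·M_2 = 6(S'(4) - Δ_1) = 39.
Hence M_0 = 9/2, M_1 = -27/2, M_2 = 33/2.
On [2, 4], S(t) = 7 - 3·(t - 2) - 27/4·(t - 2)² + 5/2·(t - 2)³.
With (t - 2) = 3/2: S(7/2) = -17/4.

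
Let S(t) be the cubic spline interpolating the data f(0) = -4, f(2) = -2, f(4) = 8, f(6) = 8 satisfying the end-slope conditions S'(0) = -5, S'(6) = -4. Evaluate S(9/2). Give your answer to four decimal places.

9.3688

With M_i denoting the second derivative at x_i, h_i = 2, 2, 2, and Δ_i = (y_(i+1) − y_i)/h_i = 1, 5, 0:
  2·M_0 + 8·M_1 + 2·M_2 = 6(Δ_1 - Δ_0) = 24
  2·M_1 + 8·M_2 + 2·M_3 = 6(Δ_2 - Δ_1) = -30
Clamped end conditions give two more equations: 2h_0·M_0 + h_0·M_1 = 6(Δ_0 - S'(0)) = 36 and h_2·M_2 + 2h_2·M_3 = 6(S'(6) - Δ_2) = -24.
Solving: M_0 = 122/15, M_1 = 26/15, M_2 = -46/15, M_3 = -67/15.
On [4, 6], S(t) = 8 + 53/15·(t - 4) - 23/15·(t - 4)² - 7/60·(t - 4)³.
With (t - 4) = 1/2: S(9/2) = 1499/160.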